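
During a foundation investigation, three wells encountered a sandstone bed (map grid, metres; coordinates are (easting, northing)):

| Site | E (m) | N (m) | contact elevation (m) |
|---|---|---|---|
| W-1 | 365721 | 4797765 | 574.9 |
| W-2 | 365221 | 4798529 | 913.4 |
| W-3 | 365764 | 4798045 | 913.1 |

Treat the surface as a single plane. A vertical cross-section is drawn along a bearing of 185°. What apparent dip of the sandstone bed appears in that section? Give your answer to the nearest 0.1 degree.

Two edge vectors: W-1→W-2 = (-500, 764, 338.5), W-1→W-3 = (43, 280, 338.2).
Normal n = (W-1→W-2) × (W-1→W-3) = (163604.8, 183655.5, -172852).
So ∂z/∂E = −n_x/n_z = 0.94650 and ∂z/∂N = −n_y/n_z = 1.06250.
Unit vector along 185° is (sin 185°, cos 185°) = (-0.0872, -0.9962).
Slope in that direction = a·(-0.0872) + b·(-0.9962) = −1.14095.
Apparent dip = arctan|1.14095| = 48.8° (true dip is 54.9°, so apparent ≤ true as expected).

48.8°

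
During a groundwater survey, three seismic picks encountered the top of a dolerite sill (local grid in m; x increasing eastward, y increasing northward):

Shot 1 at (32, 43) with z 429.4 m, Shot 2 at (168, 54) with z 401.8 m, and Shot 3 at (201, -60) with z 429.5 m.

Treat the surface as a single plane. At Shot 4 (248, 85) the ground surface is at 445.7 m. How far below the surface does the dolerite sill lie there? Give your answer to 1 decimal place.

Let the plane be z = a·x + b·y + c.
Shot 2−Shot 1: 136a + 11b = −27.6;  Shot 3−Shot 1: 169a − 103b = 0.1.
Solving gives a = −0.17909, b = −0.29483.
Then c = 429.4 − a·32 − b·43 = 447.81.
At (248, 85): z_contact = −44.42 − 25.06 + 447.81 = 378.33 m.
Depth below ground = 445.7 − 378.33 = 67.4 m.

67.4 m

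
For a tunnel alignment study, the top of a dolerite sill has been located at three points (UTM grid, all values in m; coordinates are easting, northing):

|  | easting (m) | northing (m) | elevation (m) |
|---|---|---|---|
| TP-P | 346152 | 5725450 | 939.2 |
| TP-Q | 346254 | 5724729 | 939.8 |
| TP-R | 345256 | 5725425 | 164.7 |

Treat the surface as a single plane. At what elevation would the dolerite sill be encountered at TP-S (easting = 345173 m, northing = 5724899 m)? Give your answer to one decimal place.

Two edge vectors: TP-P→TP-Q = (102, -721, 0.6), TP-P→TP-R = (-896, -25, -774.5).
Normal n = (TP-P→TP-Q) × (TP-P→TP-R) = (558429.5, 78461.4, -648566).
So ∂z/∂easting = −n_x/n_z = 0.861021854 and ∂z/∂northing = −n_y/n_z = 0.120976739.
Intercept c from TP-P: 939.2 − 298044.44 − 692646.27 = −989751.51.
At (345173, 5724899): z = 297201.5 + 692579.6 − 989751.51 = 29.6 m.

29.6 m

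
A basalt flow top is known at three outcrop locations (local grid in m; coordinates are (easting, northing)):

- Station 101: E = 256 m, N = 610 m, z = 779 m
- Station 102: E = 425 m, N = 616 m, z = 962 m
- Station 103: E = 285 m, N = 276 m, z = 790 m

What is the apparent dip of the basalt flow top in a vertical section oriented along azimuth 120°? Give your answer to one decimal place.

Two edge vectors: Station 101→Station 102 = (169, 6, 183), Station 101→Station 103 = (29, -334, 11).
Normal n = (Station 101→Station 102) × (Station 101→Station 103) = (61188, 3448, -56620).
So ∂z/∂E = −n_x/n_z = 1.08068 and ∂z/∂N = −n_y/n_z = 0.06090.
Unit vector along 120° is (sin 120°, cos 120°) = (0.8660, -0.5000).
Slope in that direction = a·(0.8660) + b·(-0.5000) = 0.90545.
Apparent dip = arctan|0.90545| = 42.2° (true dip is 47.3°, so apparent ≤ true as expected).

42.2°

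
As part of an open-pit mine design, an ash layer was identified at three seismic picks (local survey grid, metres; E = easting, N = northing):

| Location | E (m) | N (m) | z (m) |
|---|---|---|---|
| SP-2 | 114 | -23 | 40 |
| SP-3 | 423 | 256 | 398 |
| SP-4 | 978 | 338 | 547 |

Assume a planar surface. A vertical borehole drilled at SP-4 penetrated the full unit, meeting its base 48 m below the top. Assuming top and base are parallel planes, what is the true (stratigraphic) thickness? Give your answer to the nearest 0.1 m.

31.0 m

Two edge vectors: SP-2→SP-3 = (309, 279, 358), SP-2→SP-4 = (864, 361, 507).
Normal n = (SP-2→SP-3) × (SP-2→SP-4) = (12215, 152649, -129507).
So ∂z/∂E = −n_x/n_z = 0.09432 and ∂z/∂N = −n_y/n_z = 1.17869.
|∇z| = √(a²+b²) = 1.18246, so dip δ = arctan(1.18246) = 49.78°.
True thickness = vertical thickness × cos δ = 48 × cos 49.78° = 31.0 m.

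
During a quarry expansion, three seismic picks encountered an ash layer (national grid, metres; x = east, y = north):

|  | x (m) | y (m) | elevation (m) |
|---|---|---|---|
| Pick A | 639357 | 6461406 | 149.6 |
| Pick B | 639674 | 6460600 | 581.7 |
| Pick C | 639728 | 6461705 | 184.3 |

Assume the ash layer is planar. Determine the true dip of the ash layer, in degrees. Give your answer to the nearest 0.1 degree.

28.8°

Two edge vectors: Pick A→Pick B = (317, -806, 432.1), Pick A→Pick C = (371, 299, 34.7).
Normal n = (Pick A→Pick B) × (Pick A→Pick C) = (-157166.1, 149309.2, 393809).
So ∂z/∂x = −n_x/n_z = 0.39909 and ∂z/∂y = −n_y/n_z = −0.37914.
Gradient magnitude |∇z| = √(a² + b²) = √(0.15927 + 0.14375) = 0.55047.
True dip = arctan(0.55047) = 28.8°, dipping toward NW (azimuth ≈ 314°).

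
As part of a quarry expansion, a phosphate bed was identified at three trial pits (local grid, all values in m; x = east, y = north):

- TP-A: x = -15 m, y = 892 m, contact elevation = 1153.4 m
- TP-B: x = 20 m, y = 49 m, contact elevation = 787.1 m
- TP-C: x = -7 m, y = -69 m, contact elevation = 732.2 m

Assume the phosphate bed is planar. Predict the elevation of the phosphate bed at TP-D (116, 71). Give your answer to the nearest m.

Two edge vectors: TP-A→TP-B = (35, -843, -366.3), TP-A→TP-C = (8, -961, -421.2).
Normal n = (TP-A→TP-B) × (TP-A→TP-C) = (3057.3, 11811.6, -26891).
So ∂z/∂x = −n_x/n_z = 0.11369 and ∂z/∂y = −n_y/n_z = 0.43924.
Intercept c from TP-A: 1153.4 + 1.71 − 391.80 = 763.30.
At (116, 71): z = 13.2 + 31.2 + 763.30 = 807.7 m.

808 m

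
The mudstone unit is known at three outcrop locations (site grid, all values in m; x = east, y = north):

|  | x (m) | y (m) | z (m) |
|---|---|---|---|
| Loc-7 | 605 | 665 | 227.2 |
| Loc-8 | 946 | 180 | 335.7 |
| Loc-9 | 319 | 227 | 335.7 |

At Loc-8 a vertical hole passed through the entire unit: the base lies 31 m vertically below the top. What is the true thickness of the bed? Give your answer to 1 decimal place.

Two edge vectors: Loc-7→Loc-8 = (341, -485, 108.5), Loc-7→Loc-9 = (-286, -438, 108.5).
Normal n = (Loc-7→Loc-8) × (Loc-7→Loc-9) = (-5099.5, -68029.5, -288068).
So ∂z/∂x = −n_x/n_z = −0.01770 and ∂z/∂y = −n_y/n_z = −0.23616.
|∇z| = √(a²+b²) = 0.23682, so dip δ = arctan(0.23682) = 13.32°.
True thickness = vertical thickness × cos δ = 31 × cos 13.32° = 30.2 m.

30.2 m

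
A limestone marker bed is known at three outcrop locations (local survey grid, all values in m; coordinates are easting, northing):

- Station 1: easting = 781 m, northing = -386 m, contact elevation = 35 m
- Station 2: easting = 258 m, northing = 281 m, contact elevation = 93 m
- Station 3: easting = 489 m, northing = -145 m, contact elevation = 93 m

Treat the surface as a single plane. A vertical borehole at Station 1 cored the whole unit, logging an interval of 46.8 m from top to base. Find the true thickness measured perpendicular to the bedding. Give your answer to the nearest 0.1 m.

Two edge vectors: Station 1→Station 2 = (-523, 667, 58), Station 1→Station 3 = (-292, 241, 58).
Normal n = (Station 1→Station 2) × (Station 1→Station 3) = (24708, 13398, 68721).
So ∂z/∂easting = −n_x/n_z = −0.35954 and ∂z/∂northing = −n_y/n_z = −0.19496.
|∇z| = √(a²+b²) = 0.40900, so dip δ = arctan(0.40900) = 22.24°.
True thickness = vertical thickness × cos δ = 46.8 × cos 22.24° = 43.3 m.

43.3 m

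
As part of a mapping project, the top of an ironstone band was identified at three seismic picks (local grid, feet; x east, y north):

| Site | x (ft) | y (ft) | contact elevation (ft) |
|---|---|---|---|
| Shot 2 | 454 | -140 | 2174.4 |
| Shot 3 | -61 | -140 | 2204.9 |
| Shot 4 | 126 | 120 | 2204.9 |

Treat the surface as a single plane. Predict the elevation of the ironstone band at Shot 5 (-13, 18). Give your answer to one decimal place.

Let the plane be z = a·x + b·y + c.
Shot 3−Shot 2: −515a + 0b = 30.5;  Shot 4−Shot 2: −328a + 260b = 30.5.
Solving gives a = −0.05922, b = 0.04260.
Then c = 2174.4 − a·454 − b·-140 = 2207.25.
At (-13, 18): z = 0.8 + 0.8 + 2207.25 = 2208.8 ft.

2208.8 ft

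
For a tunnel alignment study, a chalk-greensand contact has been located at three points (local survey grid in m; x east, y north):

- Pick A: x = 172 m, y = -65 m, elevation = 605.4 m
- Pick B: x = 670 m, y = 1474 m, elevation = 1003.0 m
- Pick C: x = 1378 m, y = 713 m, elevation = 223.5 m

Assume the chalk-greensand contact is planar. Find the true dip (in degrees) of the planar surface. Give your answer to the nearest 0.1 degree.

37.3°

Let the plane be z = a·x + b·y + c.
Pick B−Pick A: 498a + 1539b = 397.6;  Pick C−Pick A: 1206a + 778b = −381.9.
Solving gives a = −0.61084, b = 0.45601.
Gradient magnitude |∇z| = √(a² + b²) = √(0.37313 + 0.20795) = 0.76228.
True dip = arctan(0.76228) = 37.3°, dipping toward SE (azimuth ≈ 127°).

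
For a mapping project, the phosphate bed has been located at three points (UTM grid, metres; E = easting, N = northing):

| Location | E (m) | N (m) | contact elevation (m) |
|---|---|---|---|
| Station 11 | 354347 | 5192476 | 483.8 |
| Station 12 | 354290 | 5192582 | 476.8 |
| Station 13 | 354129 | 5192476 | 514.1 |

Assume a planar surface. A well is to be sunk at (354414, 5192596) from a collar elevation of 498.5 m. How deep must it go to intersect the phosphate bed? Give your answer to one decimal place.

40.9 m

Let the plane be z = a·E + b·N + c.
Station 12−Station 11: −57a + 106b = −7;  Station 13−Station 11: −218a + 0b = 30.3.
Solving gives a = −0.138990826, b = −0.140778086.
Then c = 483.8 − a·354347 − b·5192476 = 780721.61.
At (354414, 5192596): z_contact = −49260.29 − 731003.72 + 780721.61 = 457.59 m.
Depth below ground = 498.5 − 457.59 = 40.9 m.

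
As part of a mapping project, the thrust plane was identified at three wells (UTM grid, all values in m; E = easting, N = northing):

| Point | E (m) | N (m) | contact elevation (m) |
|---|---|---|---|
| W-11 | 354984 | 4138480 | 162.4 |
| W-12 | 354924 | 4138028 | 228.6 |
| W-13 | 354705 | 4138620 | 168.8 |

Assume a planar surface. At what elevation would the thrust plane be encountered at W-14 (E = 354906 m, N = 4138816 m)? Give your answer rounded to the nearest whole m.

Two edge vectors: W-11→W-12 = (-60, -452, 66.2), W-11→W-13 = (-279, 140, 6.4).
Normal n = (W-11→W-12) × (W-11→W-13) = (-12160.8, -18085.8, -134508).
So ∂z/∂E = −n_x/n_z = −0.09040949 and ∂z/∂N = −n_y/n_z = −0.13445892.
Intercept c from W-11: 162.4 + 32093.92 + 556455.54 = 588711.86.
At (354906, 4138816): z = −32086.9 − 556500.7 + 588711.86 = 124.3 m.

124 m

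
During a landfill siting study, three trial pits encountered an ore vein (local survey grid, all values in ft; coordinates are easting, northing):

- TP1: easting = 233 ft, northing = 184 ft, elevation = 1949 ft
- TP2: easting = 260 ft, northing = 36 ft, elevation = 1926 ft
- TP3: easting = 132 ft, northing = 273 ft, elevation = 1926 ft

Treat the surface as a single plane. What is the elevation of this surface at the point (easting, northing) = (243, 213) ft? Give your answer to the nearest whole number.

1960 ft

Two edge vectors: TP1→TP2 = (27, -148, -23), TP1→TP3 = (-101, 89, -23).
Normal n = (TP1→TP2) × (TP1→TP3) = (5451, 2944, -12545).
So ∂z/∂easting = −n_x/n_z = 0.43452 and ∂z/∂northing = −n_y/n_z = 0.23468.
Intercept c from TP1: 1949 − 101.24 − 43.18 = 1804.58.
At (243, 213): z = 105.6 + 50.0 + 1804.58 = 1960.2 ft.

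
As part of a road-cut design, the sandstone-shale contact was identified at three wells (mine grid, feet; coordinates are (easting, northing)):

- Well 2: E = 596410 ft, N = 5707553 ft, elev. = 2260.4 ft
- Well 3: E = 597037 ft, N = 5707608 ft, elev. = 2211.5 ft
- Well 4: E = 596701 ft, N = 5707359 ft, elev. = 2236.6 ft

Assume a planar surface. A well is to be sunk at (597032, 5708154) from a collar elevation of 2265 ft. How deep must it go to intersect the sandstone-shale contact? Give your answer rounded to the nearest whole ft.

50 ft

Two edge vectors: Well 2→Well 3 = (627, 55, -48.9), Well 2→Well 4 = (291, -194, -23.8).
Normal n = (Well 2→Well 3) × (Well 2→Well 4) = (-10795.6, 692.7, -137643).
So ∂z/∂E = −n_x/n_z = −0.07843189 and ∂z/∂N = −n_y/n_z = 0.00503258.
Intercept c from Well 2: 2260.4 + 46777.56 − 28723.74 = 20314.22.
At (597032, 5708154): z_contact = −46826.3 + 28726.8 + 20314.22 = 2214.6 ft.
Depth below ground = 2265 − 2214.6 = 50 ft.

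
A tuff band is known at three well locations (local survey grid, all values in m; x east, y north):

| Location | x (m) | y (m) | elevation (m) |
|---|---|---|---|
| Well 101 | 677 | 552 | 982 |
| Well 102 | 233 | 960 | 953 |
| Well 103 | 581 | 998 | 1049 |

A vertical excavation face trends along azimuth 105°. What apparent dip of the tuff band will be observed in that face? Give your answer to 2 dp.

Two edge vectors: Well 101→Well 102 = (-444, 408, -29), Well 101→Well 103 = (-96, 446, 67).
Normal n = (Well 101→Well 102) × (Well 101→Well 103) = (40270, 32532, -158856).
So ∂z/∂x = −n_x/n_z = 0.25350 and ∂z/∂y = −n_y/n_z = 0.20479.
Unit vector along 105° is (sin 105°, cos 105°) = (0.9659, -0.2588).
Slope in that direction = a·(0.9659) + b·(-0.2588) = 0.19186.
Apparent dip = arctan|0.19186| = 10.86° (true dip is 18.1°, so apparent ≤ true as expected).

10.86°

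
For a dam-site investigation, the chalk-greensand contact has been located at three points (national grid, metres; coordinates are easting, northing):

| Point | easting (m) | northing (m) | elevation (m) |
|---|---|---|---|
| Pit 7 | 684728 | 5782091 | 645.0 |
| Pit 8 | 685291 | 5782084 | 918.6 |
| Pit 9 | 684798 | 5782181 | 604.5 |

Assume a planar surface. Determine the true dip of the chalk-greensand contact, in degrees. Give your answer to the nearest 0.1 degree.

43.5°

Let the plane be z = a·easting + b·northing + c.
Pit 8−Pit 7: 563a − 7b = 273.6;  Pit 9−Pit 7: 70a + 90b = −40.5.
Solving gives a = 0.47577, b = −0.82004.
Gradient magnitude |∇z| = √(a² + b²) = √(0.22636 + 0.67247) = 0.94807.
True dip = arctan(0.94807) = 43.5°, dipping toward NNW (azimuth ≈ 330°).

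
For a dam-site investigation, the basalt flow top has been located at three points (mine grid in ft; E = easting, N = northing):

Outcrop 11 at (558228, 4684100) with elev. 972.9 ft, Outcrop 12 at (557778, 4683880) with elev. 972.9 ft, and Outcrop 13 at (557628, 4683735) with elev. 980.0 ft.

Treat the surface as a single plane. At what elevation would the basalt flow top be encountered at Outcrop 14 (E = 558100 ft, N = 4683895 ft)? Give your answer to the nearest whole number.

Let the plane be z = a·E + b·N + c.
Outcrop 12−Outcrop 11: −450a − 220b = 0;  Outcrop 13−Outcrop 11: −600a − 365b = 7.1.
Solving gives a = 0.04843411, b = −0.09906977.
Then c = 972.9 − a·558228 − b·4684100 = 437988.32.
At (558100, 4683895): z = 27031.1 − 464032.4 + 437988.32 = 987.0 ft.

987 ft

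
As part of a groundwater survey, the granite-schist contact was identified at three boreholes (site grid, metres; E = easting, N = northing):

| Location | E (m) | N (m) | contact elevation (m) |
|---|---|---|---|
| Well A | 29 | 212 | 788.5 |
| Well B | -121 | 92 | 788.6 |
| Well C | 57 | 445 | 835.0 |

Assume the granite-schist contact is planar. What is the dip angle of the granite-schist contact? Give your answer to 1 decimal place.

15.8°

Let the plane be z = a·E + b·N + c.
Well B−Well A: −150a − 120b = 0.1;  Well C−Well A: 28a + 233b = 46.5.
Solving gives a = −0.17738, b = 0.22089.
Gradient magnitude |∇z| = √(a² + b²) = √(0.03146 + 0.04879) = 0.28329.
True dip = arctan(0.28329) = 15.8°, dipping toward SE (azimuth ≈ 141°).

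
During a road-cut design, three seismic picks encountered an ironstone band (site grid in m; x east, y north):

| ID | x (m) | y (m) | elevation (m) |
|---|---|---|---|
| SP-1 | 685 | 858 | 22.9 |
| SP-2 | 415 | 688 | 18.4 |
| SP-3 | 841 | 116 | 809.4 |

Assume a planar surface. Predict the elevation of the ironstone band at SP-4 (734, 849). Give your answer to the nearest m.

61 m

Two edge vectors: SP-1→SP-2 = (-270, -170, -4.5), SP-1→SP-3 = (156, -742, 786.5).
Normal n = (SP-1→SP-2) × (SP-1→SP-3) = (-137044, 211653, 226860).
So ∂z/∂x = −n_x/n_z = 0.60409 and ∂z/∂y = −n_y/n_z = −0.93297.
Intercept c from SP-1: 22.9 − 413.80 + 800.49 = 409.58.
At (734, 849): z = 443.4 − 792.1 + 409.58 = 60.9 m.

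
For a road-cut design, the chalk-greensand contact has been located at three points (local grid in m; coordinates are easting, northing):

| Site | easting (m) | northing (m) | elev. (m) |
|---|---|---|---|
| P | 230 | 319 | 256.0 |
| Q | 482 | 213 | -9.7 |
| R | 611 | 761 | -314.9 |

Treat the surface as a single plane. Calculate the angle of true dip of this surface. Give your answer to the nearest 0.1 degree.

50.3°

Two edge vectors: P→Q = (252, -106, -265.7), P→R = (381, 442, -570.9).
Normal n = (P→Q) × (P→R) = (177954.8, 42635.1, 151770).
So ∂z/∂easting = −n_x/n_z = −1.17253 and ∂z/∂northing = −n_y/n_z = −0.28092.
Gradient magnitude |∇z| = √(a² + b²) = √(1.37483 + 0.07892) = 1.20571.
True dip = arctan(1.20571) = 50.3°, dipping toward ENE (azimuth ≈ 077°).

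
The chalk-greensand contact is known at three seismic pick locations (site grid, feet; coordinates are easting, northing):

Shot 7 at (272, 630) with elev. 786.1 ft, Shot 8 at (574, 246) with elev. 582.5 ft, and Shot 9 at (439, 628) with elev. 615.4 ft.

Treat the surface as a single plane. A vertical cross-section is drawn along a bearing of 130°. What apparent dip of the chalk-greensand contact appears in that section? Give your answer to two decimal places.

31.30°

Let the plane be z = a·easting + b·northing + c.
Shot 8−Shot 7: 302a − 384b = −203.6;  Shot 9−Shot 7: 167a − 2b = −170.7.
Solving gives a = −1.02546, b = −0.27628.
Unit vector along 130° is (sin 130°, cos 130°) = (0.7660, -0.6428).
Slope in that direction = a·(0.7660) + b·(-0.6428) = −0.60796.
Apparent dip = arctan|0.60796| = 31.30° (true dip is 46.7°, so apparent ≤ true as expected).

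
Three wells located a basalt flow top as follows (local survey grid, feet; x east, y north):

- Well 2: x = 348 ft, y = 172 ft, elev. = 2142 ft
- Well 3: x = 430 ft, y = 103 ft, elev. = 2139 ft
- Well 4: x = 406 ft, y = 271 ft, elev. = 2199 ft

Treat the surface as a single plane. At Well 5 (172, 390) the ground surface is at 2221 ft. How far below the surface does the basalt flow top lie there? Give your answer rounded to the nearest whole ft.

Let the plane be z = a·x + b·y + c.
Well 3−Well 2: 82a − 69b = −3;  Well 4−Well 2: 58a + 99b = 57.
Solving gives a = 0.30000, b = 0.40000.
Then c = 2142 − a·348 − b·172 = 1968.80.
At (172, 390): z_contact = 51.6 + 156.0 + 1968.80 = 2176.4 ft.
Depth below ground = 2221 − 2176.4 = 45 ft.

45 ft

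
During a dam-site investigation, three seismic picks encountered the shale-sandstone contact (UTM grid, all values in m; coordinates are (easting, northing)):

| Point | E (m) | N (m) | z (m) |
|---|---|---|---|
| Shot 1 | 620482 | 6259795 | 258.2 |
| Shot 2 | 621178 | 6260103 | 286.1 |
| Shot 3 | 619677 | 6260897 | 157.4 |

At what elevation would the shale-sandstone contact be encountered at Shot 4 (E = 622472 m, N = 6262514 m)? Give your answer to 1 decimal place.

251.6 m

Let the plane be z = a·E + b·N + c.
Shot 2−Shot 1: 696a + 308b = 27.9;  Shot 3−Shot 1: −805a + 1102b = −100.8.
Solving gives a = 0.060883094, b = −0.046995562.
Then c = 258.2 − a·620482 − b·6259795 = 256663.92.
At (622472, 6262514): z = 37898.0 − 294310.4 + 256663.92 = 251.6 m.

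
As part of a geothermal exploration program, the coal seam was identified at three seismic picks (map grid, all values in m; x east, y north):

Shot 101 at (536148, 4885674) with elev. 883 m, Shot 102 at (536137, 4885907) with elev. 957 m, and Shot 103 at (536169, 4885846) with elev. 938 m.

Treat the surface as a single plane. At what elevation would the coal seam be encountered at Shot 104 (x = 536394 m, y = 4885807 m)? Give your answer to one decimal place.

Two edge vectors: Shot 101→Shot 102 = (-11, 233, 74), Shot 101→Shot 103 = (21, 172, 55).
Normal n = (Shot 101→Shot 102) × (Shot 101→Shot 103) = (87, 2159, -6785).
So ∂z/∂x = −n_x/n_z = 0.012822402 and ∂z/∂y = −n_y/n_z = 0.318201916.
Intercept c from Shot 101: 883 − 6874.71 − 1554630.83 = −1560622.53.
At (536394, 4885807): z = 6877.9 + 1554673.1 − 1560622.53 = 928.5 m.

928.5 m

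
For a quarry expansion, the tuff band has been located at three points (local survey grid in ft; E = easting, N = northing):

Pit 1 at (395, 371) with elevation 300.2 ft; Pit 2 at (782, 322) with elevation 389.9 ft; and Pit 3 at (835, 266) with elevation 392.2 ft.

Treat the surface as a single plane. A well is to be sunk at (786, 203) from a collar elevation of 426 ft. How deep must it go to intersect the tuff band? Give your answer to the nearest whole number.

Two edge vectors: Pit 1→Pit 2 = (387, -49, 89.7), Pit 1→Pit 3 = (440, -105, 92).
Normal n = (Pit 1→Pit 2) × (Pit 1→Pit 3) = (4910.5, 3864, -19075).
So ∂z/∂E = −n_x/n_z = 0.25743 and ∂z/∂N = −n_y/n_z = 0.20257.
Intercept c from Pit 1: 300.2 − 101.69 − 75.15 = 123.36.
At (786, 203): z_contact = 202.3 + 41.1 + 123.36 = 366.8 ft.
Depth below ground = 426 − 366.8 = 59 ft.

59 ft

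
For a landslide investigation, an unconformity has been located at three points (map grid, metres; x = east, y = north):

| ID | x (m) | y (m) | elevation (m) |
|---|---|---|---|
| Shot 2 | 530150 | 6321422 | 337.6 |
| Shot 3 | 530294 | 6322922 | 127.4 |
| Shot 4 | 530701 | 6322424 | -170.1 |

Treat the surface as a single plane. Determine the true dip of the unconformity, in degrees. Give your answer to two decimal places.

Let the plane be z = a·x + b·y + c.
Shot 3−Shot 2: 144a + 1500b = −210.2;  Shot 4−Shot 2: 551a + 1002b = −507.7.
Solving gives a = −0.80756, b = −0.06261.
Gradient magnitude |∇z| = √(a² + b²) = √(0.65216 + 0.00392) = 0.80999.
True dip = arctan(0.80999) = 39.01°, dipping toward E (azimuth ≈ 086°).

39.01°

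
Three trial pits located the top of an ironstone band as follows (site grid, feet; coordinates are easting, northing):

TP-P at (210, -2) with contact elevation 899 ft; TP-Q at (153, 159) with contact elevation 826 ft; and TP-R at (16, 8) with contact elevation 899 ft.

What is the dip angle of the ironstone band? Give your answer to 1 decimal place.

Let the plane be z = a·easting + b·northing + c.
TP-Q−TP-P: −57a + 161b = −73;  TP-R−TP-P: −194a + 10b = 0.
Solving gives a = −0.02381, b = −0.46184.
Gradient magnitude |∇z| = √(a² + b²) = √(0.00057 + 0.21330) = 0.46246.
True dip = arctan(0.46246) = 24.8°, dipping toward N (azimuth ≈ 003°).

24.8°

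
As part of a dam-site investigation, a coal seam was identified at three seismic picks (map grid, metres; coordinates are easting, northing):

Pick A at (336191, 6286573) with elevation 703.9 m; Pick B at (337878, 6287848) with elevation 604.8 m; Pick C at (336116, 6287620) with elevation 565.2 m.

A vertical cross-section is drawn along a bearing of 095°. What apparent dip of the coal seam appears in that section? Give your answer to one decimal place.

Two edge vectors: Pick A→Pick B = (1687, 1275, -99.1), Pick A→Pick C = (-75, 1047, -138.7).
Normal n = (Pick A→Pick B) × (Pick A→Pick C) = (-73084.8, 241419.4, 1861914).
So ∂z/∂easting = −n_x/n_z = 0.03925 and ∂z/∂northing = −n_y/n_z = −0.12966.
Unit vector along 095° is (sin 95°, cos 95°) = (0.9962, -0.0872).
Slope in that direction = a·(0.9962) + b·(-0.0872) = 0.05040.
Apparent dip = arctan|0.05040| = 2.9° (true dip is 7.7°, so apparent ≤ true as expected).

2.9°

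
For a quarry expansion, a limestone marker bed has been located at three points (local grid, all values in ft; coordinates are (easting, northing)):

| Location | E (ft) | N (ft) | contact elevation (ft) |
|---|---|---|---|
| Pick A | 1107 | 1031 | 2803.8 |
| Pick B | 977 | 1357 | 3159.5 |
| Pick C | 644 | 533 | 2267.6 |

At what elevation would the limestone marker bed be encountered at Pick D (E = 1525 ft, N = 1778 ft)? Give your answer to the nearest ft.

Two edge vectors: Pick A→Pick B = (-130, 326, 355.7), Pick A→Pick C = (-463, -498, -536.2).
Normal n = (Pick A→Pick B) × (Pick A→Pick C) = (2337.4, -234395.1, 215678).
So ∂z/∂E = −n_x/n_z = −0.01084 and ∂z/∂N = −n_y/n_z = 1.08678.
Intercept c from Pick A: 2803.8 + 12.00 − 1120.47 = 1695.32.
At (1525, 1778): z = −16.5 + 1932.3 + 1695.32 = 3611.1 ft.

3611 ft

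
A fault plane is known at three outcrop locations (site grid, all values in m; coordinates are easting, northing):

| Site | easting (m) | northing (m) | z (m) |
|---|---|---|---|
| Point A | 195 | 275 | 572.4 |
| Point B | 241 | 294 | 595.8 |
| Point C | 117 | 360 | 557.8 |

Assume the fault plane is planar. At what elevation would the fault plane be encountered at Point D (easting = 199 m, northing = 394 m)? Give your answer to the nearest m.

Two edge vectors: Point A→Point B = (46, 19, 23.4), Point A→Point C = (-78, 85, -14.6).
Normal n = (Point A→Point B) × (Point A→Point C) = (-2266.4, -1153.6, 5392).
So ∂z/∂easting = −n_x/n_z = 0.42033 and ∂z/∂northing = −n_y/n_z = 0.21395.
Intercept c from Point A: 572.4 − 81.96 − 58.84 = 431.60.
At (199, 394): z = 83.6 + 84.3 + 431.60 = 599.5 m.

600 m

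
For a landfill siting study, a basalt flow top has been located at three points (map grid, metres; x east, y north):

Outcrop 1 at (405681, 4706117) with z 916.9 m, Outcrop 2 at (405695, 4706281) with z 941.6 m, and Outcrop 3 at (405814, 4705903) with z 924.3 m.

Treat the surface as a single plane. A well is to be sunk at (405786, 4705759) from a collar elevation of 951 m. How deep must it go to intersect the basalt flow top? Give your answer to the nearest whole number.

Let the plane be z = a·x + b·y + c.
Outcrop 2−Outcrop 1: 14a + 164b = 24.7;  Outcrop 3−Outcrop 1: 133a − 214b = 7.4.
Solving gives a = 0.26198807, b = 0.12824492.
Then c = 916.9 − a·405681 − b·4706117 = −708902.28.
At (405786, 4705759): z_contact = 106311.1 + 603489.7 − 708902.28 = 898.5 m.
Depth below ground = 951 − 898.5 = 53 m.

53 m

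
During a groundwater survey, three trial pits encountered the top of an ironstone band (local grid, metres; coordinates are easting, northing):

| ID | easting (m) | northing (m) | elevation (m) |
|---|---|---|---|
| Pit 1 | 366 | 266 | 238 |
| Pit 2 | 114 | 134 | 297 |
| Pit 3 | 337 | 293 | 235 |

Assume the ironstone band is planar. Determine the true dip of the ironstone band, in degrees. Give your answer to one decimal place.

Two edge vectors: Pit 1→Pit 2 = (-252, -132, 59), Pit 1→Pit 3 = (-29, 27, -3).
Normal n = (Pit 1→Pit 2) × (Pit 1→Pit 3) = (-1197, -2467, -10632).
So ∂z/∂easting = −n_x/n_z = −0.11258 and ∂z/∂northing = −n_y/n_z = −0.23204.
Gradient magnitude |∇z| = √(a² + b²) = √(0.01268 + 0.05384) = 0.25791.
True dip = arctan(0.25791) = 14.5°, dipping toward NNE (azimuth ≈ 026°).

14.5°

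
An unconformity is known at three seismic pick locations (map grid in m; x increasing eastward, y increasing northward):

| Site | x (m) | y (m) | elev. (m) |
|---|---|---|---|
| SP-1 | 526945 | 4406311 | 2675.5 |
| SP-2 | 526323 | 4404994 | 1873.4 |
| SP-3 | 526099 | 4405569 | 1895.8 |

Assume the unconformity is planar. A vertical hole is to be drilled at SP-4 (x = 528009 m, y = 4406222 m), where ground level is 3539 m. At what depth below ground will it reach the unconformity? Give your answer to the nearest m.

Let the plane be z = a·x + b·y + c.
SP-2−SP-1: −622a − 1317b = −802.1;  SP-3−SP-1: −846a − 742b = −779.7.
Solving gives a = 0.66145929, b = 0.29663806.
Then c = 2675.5 − a·526945 − b·4406311 = −1652956.69.
At (528009, 4406222): z_contact = 349256.5 + 1307053.1 − 1652956.69 = 3352.9 m.
Depth below ground = 3539 − 3352.9 = 186 m.

186 m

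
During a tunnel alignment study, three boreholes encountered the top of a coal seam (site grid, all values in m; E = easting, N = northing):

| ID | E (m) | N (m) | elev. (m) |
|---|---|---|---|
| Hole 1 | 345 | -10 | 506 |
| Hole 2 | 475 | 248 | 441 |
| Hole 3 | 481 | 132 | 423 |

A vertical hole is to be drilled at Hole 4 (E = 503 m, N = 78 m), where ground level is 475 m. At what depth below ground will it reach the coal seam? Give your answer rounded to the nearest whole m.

Two edge vectors: Hole 1→Hole 2 = (130, 258, -65), Hole 1→Hole 3 = (136, 142, -83).
Normal n = (Hole 1→Hole 2) × (Hole 1→Hole 3) = (-12184, 1950, -16628).
So ∂z/∂E = −n_x/n_z = −0.73274 and ∂z/∂N = −n_y/n_z = 0.11727.
Intercept c from Hole 1: 506 + 252.80 + 1.17 = 759.97.
At (503, 78): z_contact = −368.6 + 9.1 + 759.97 = 400.5 m.
Depth below ground = 475 − 400.5 = 74 m.

74 m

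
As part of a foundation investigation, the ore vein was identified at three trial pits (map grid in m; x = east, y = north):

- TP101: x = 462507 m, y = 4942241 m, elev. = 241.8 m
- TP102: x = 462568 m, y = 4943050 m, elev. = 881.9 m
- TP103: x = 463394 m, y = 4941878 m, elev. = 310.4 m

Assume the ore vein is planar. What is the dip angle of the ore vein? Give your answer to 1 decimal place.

40.5°

Two edge vectors: TP101→TP102 = (61, 809, 640.1), TP101→TP103 = (887, -363, 68.6).
Normal n = (TP101→TP102) × (TP101→TP103) = (287853.7, 563584.1, -739726).
So ∂z/∂x = −n_x/n_z = 0.38914 and ∂z/∂y = −n_y/n_z = 0.76188.
Gradient magnitude |∇z| = √(a² + b²) = √(0.15143 + 0.58046) = 0.85551.
True dip = arctan(0.85551) = 40.5°, dipping toward SSW (azimuth ≈ 207°).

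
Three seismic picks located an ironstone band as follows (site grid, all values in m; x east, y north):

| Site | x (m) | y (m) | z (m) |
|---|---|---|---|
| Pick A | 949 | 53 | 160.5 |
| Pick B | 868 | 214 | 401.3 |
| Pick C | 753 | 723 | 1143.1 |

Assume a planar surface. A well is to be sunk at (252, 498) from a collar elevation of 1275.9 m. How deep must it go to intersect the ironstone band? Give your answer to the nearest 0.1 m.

384.5 m

Let the plane be z = a·x + b·y + c.
Pick B−Pick A: −81a + 161b = 240.8;  Pick C−Pick A: −196a + 670b = 982.6.
Solving gives a = −0.13813, b = 1.42616.
Then c = 160.5 − a·949 − b·53 = 216.00.
At (252, 498): z_contact = −34.81 + 710.23 + 216.00 = 891.42 m.
Depth below ground = 1275.9 − 891.42 = 384.5 m.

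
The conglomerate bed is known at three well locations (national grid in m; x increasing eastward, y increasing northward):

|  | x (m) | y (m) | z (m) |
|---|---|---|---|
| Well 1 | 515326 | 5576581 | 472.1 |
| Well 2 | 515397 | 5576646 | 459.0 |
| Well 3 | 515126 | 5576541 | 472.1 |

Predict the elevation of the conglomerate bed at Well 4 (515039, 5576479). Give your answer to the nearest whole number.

484 m

Two edge vectors: Well 1→Well 2 = (71, 65, -13.1), Well 1→Well 3 = (-200, -40, 0).
Normal n = (Well 1→Well 2) × (Well 1→Well 3) = (-524, 2620, 10160).
So ∂z/∂x = −n_x/n_z = 0.05157480 and ∂z/∂y = −n_y/n_z = −0.25787402.
Intercept c from Well 1: 472.1 − 26577.84 + 1438055.34 = 1411949.60.
At (515039, 5576479): z = 26563.0 − 1438029.0 + 1411949.60 = 483.6 m.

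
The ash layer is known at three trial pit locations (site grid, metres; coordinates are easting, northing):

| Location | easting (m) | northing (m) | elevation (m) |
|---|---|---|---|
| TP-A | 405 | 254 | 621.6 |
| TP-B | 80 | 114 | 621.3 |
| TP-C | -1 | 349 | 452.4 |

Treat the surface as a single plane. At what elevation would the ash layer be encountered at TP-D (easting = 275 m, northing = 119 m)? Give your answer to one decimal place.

Let the plane be z = a·easting + b·northing + c.
TP-B−TP-A: −325a − 140b = −0.3;  TP-C−TP-A: −406a + 95b = −169.2.
Solving gives a = 0.27038, b = −0.62553.
Then c = 621.6 − a·405 − b·254 = 670.98.
At (275, 119): z = 74.4 − 74.4 + 670.98 = 670.9 m.

670.9 m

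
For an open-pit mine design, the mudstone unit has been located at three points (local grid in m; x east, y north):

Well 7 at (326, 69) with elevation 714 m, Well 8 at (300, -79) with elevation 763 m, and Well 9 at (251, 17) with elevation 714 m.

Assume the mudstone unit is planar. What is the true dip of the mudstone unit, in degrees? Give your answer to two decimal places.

24.64°

Two edge vectors: Well 7→Well 8 = (-26, -148, 49), Well 7→Well 9 = (-75, -52, 0).
Normal n = (Well 7→Well 8) × (Well 7→Well 9) = (2548, -3675, -9748).
So ∂z/∂x = −n_x/n_z = 0.26139 and ∂z/∂y = −n_y/n_z = −0.37700.
Gradient magnitude |∇z| = √(a² + b²) = √(0.06832 + 0.14213) = 0.45875.
True dip = arctan(0.45875) = 24.64°, dipping toward NW (azimuth ≈ 325°).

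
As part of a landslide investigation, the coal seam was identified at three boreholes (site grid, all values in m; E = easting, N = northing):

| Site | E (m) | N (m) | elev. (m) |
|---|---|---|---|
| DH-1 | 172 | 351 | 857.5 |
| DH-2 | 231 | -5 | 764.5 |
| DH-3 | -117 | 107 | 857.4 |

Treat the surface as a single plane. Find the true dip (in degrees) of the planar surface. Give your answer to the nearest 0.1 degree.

16.7°

Two edge vectors: DH-1→DH-2 = (59, -356, -93), DH-1→DH-3 = (-289, -244, -0.1).
Normal n = (DH-1→DH-2) × (DH-1→DH-3) = (-22656.4, 26882.9, -117280).
So ∂z/∂E = −n_x/n_z = −0.19318 and ∂z/∂N = −n_y/n_z = 0.22922.
Gradient magnitude |∇z| = √(a² + b²) = √(0.03732 + 0.05254) = 0.29977.
True dip = arctan(0.29977) = 16.7°, dipping toward SE (azimuth ≈ 140°).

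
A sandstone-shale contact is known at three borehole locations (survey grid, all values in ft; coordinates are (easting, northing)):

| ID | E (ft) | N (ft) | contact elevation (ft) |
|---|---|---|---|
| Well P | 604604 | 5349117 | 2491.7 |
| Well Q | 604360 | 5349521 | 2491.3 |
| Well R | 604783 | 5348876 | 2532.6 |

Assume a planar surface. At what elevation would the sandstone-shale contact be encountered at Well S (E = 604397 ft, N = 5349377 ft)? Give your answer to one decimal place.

2430.7 ft

Two edge vectors: Well P→Well Q = (-244, 404, -0.4), Well P→Well R = (179, -241, 40.9).
Normal n = (Well P→Well Q) × (Well P→Well R) = (16427.2, 9908, -13512).
So ∂z/∂E = −n_x/n_z = 1.215748964 and ∂z/∂N = −n_y/n_z = 0.733274127.
Intercept c from Well P: 2491.7 − 735046.69 − 3922369.10 = −4654924.08.
At (604397, 5349377): z = 734795.0 + 3922559.7 − 4654924.08 = 2430.7 ft.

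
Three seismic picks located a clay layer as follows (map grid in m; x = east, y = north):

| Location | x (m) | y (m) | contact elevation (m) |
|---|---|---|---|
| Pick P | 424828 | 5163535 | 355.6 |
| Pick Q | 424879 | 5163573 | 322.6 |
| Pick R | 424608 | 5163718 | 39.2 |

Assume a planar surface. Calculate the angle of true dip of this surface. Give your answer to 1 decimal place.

53.8°

Two edge vectors: Pick P→Pick Q = (51, 38, -33), Pick P→Pick R = (-220, 183, -316.4).
Normal n = (Pick P→Pick Q) × (Pick P→Pick R) = (-5984.2, 23396.4, 17693).
So ∂z/∂x = −n_x/n_z = 0.33822 and ∂z/∂y = −n_y/n_z = −1.32235.
Gradient magnitude |∇z| = √(a² + b²) = √(0.11440 + 1.74862) = 1.36492.
True dip = arctan(1.36492) = 53.8°, dipping toward NNW (azimuth ≈ 346°).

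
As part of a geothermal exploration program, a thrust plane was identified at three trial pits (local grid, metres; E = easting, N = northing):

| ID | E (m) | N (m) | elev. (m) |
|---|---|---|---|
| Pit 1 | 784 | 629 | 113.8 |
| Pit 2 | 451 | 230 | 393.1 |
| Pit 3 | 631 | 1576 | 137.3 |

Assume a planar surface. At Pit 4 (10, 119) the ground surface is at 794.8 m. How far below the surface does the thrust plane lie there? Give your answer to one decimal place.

Let the plane be z = a·E + b·N + c.
Pit 2−Pit 1: −333a − 399b = 279.3;  Pit 3−Pit 1: −153a + 947b = 23.5.
Solving gives a = −0.727617, b = −0.092741.
Then c = 113.8 − a·784 − b·629 = 742.59.
At (10, 119): z_contact = −7.28 − 11.04 + 742.59 = 724.27 m.
Depth below ground = 794.8 − 724.27 = 70.5 m.

70.5 m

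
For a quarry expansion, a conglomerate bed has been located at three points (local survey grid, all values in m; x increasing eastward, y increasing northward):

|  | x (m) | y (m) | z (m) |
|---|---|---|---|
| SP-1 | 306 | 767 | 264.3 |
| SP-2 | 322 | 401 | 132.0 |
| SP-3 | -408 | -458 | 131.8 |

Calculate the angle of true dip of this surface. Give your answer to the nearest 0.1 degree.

Let the plane be z = a·x + b·y + c.
SP-2−SP-1: 16a − 366b = −132.3;  SP-3−SP-1: −714a − 1225b = −132.5.
Solving gives a = −0.40428, b = 0.34380.
Gradient magnitude |∇z| = √(a² + b²) = √(0.16344 + 0.11820) = 0.53070.
True dip = arctan(0.53070) = 28.0°, dipping toward SE (azimuth ≈ 130°).

28.0°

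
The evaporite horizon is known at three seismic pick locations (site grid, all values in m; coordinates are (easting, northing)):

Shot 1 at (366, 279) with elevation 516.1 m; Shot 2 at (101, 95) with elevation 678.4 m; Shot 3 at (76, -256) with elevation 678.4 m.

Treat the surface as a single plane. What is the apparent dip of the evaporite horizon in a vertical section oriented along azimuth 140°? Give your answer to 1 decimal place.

Two edge vectors: Shot 1→Shot 2 = (-265, -184, 162.3), Shot 1→Shot 3 = (-290, -535, 162.3).
Normal n = (Shot 1→Shot 2) × (Shot 1→Shot 3) = (56967.3, -4057.5, 88415).
So ∂z/∂E = −n_x/n_z = −0.64432 and ∂z/∂N = −n_y/n_z = 0.04589.
Unit vector along 140° is (sin 140°, cos 140°) = (0.6428, -0.7660).
Slope in that direction = a·(0.6428) + b·(-0.7660) = −0.44931.
Apparent dip = arctan|0.44931| = 24.2° (true dip is 32.9°, so apparent ≤ true as expected).

24.2°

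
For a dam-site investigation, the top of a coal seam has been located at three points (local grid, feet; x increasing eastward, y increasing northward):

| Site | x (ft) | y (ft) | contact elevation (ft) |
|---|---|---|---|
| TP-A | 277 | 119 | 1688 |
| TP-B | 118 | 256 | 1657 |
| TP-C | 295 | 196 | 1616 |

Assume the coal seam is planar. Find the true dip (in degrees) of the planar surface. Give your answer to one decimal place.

Let the plane be z = a·x + b·y + c.
TP-B−TP-A: −159a + 137b = −31;  TP-C−TP-A: 18a + 77b = −72.
Solving gives a = −0.50833, b = −0.81623.
Gradient magnitude |∇z| = √(a² + b²) = √(0.25840 + 0.66624) = 0.96158.
True dip = arctan(0.96158) = 43.9°, dipping toward NNE (azimuth ≈ 032°).

43.9°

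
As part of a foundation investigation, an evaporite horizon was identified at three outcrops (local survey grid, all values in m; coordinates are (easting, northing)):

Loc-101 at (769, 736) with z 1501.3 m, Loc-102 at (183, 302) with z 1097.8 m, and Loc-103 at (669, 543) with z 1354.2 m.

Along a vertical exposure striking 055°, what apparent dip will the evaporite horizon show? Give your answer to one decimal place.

Two edge vectors: Loc-101→Loc-102 = (-586, -434, -403.5), Loc-101→Loc-103 = (-100, -193, -147.1).
Normal n = (Loc-101→Loc-102) × (Loc-101→Loc-103) = (-14034.1, -45850.6, 69698).
So ∂z/∂E = −n_x/n_z = 0.20136 and ∂z/∂N = −n_y/n_z = 0.65785.
Unit vector along 055° is (sin 55°, cos 55°) = (0.8192, 0.5736).
Slope in that direction = a·(0.8192) + b·(0.5736) = 0.54227.
Apparent dip = arctan|0.54227| = 28.5° (true dip is 34.5°, so apparent ≤ true as expected).

28.5°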